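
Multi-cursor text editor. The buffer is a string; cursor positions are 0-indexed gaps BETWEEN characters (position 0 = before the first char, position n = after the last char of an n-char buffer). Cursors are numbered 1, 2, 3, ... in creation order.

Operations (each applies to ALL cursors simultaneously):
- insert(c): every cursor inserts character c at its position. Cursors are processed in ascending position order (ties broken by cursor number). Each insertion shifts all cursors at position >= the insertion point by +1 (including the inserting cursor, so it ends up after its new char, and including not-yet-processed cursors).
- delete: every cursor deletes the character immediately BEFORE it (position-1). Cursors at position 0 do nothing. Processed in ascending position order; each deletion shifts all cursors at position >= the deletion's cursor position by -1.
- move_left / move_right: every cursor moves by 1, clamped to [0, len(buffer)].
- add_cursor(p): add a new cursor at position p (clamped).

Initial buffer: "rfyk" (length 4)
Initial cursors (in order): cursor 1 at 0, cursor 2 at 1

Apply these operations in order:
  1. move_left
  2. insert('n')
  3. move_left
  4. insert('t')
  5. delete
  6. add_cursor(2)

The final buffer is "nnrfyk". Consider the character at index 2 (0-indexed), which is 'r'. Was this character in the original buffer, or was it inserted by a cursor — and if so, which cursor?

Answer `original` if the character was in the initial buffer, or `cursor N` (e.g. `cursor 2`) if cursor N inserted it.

Answer: original

Derivation:
After op 1 (move_left): buffer="rfyk" (len 4), cursors c1@0 c2@0, authorship ....
After op 2 (insert('n')): buffer="nnrfyk" (len 6), cursors c1@2 c2@2, authorship 12....
After op 3 (move_left): buffer="nnrfyk" (len 6), cursors c1@1 c2@1, authorship 12....
After op 4 (insert('t')): buffer="nttnrfyk" (len 8), cursors c1@3 c2@3, authorship 1122....
After op 5 (delete): buffer="nnrfyk" (len 6), cursors c1@1 c2@1, authorship 12....
After op 6 (add_cursor(2)): buffer="nnrfyk" (len 6), cursors c1@1 c2@1 c3@2, authorship 12....
Authorship (.=original, N=cursor N): 1 2 . . . .
Index 2: author = original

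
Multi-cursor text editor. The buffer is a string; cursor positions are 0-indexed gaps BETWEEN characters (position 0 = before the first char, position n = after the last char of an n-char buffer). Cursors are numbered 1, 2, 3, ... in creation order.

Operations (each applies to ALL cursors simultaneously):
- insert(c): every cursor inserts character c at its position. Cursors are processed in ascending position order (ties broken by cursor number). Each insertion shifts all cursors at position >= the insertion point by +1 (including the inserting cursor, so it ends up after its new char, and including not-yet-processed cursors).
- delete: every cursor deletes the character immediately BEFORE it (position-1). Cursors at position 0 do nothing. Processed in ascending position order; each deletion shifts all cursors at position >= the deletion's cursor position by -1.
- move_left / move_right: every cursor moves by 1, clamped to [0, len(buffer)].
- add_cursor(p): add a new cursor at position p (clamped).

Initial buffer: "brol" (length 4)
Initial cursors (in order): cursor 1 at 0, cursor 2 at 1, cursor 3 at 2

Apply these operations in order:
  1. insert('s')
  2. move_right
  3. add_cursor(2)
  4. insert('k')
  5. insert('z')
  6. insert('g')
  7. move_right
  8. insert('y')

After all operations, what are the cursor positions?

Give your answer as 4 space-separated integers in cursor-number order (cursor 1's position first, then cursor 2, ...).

Answer: 11 17 23 11

Derivation:
After op 1 (insert('s')): buffer="sbsrsol" (len 7), cursors c1@1 c2@3 c3@5, authorship 1.2.3..
After op 2 (move_right): buffer="sbsrsol" (len 7), cursors c1@2 c2@4 c3@6, authorship 1.2.3..
After op 3 (add_cursor(2)): buffer="sbsrsol" (len 7), cursors c1@2 c4@2 c2@4 c3@6, authorship 1.2.3..
After op 4 (insert('k')): buffer="sbkksrksokl" (len 11), cursors c1@4 c4@4 c2@7 c3@10, authorship 1.142.23.3.
After op 5 (insert('z')): buffer="sbkkzzsrkzsokzl" (len 15), cursors c1@6 c4@6 c2@10 c3@14, authorship 1.14142.223.33.
After op 6 (insert('g')): buffer="sbkkzzggsrkzgsokzgl" (len 19), cursors c1@8 c4@8 c2@13 c3@18, authorship 1.1414142.2223.333.
After op 7 (move_right): buffer="sbkkzzggsrkzgsokzgl" (len 19), cursors c1@9 c4@9 c2@14 c3@19, authorship 1.1414142.2223.333.
After op 8 (insert('y')): buffer="sbkkzzggsyyrkzgsyokzgly" (len 23), cursors c1@11 c4@11 c2@17 c3@23, authorship 1.141414214.22232.333.3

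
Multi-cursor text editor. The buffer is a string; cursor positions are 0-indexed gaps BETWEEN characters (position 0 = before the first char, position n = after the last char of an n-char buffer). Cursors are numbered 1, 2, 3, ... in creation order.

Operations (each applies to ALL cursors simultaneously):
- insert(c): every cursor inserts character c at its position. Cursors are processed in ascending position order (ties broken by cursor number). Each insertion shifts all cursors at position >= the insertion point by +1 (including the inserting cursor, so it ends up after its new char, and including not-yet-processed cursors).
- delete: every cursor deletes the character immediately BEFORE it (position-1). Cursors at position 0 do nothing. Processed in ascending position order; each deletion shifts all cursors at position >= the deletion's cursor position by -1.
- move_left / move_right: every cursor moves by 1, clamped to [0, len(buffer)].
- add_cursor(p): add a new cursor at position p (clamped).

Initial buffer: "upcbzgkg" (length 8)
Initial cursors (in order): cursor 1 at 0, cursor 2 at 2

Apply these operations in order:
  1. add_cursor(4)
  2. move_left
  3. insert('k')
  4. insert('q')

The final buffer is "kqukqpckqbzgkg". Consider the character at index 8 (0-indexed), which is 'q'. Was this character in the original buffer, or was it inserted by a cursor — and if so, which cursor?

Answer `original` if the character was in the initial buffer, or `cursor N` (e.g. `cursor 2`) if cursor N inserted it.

After op 1 (add_cursor(4)): buffer="upcbzgkg" (len 8), cursors c1@0 c2@2 c3@4, authorship ........
After op 2 (move_left): buffer="upcbzgkg" (len 8), cursors c1@0 c2@1 c3@3, authorship ........
After op 3 (insert('k')): buffer="kukpckbzgkg" (len 11), cursors c1@1 c2@3 c3@6, authorship 1.2..3.....
After op 4 (insert('q')): buffer="kqukqpckqbzgkg" (len 14), cursors c1@2 c2@5 c3@9, authorship 11.22..33.....
Authorship (.=original, N=cursor N): 1 1 . 2 2 . . 3 3 . . . . .
Index 8: author = 3

Answer: cursor 3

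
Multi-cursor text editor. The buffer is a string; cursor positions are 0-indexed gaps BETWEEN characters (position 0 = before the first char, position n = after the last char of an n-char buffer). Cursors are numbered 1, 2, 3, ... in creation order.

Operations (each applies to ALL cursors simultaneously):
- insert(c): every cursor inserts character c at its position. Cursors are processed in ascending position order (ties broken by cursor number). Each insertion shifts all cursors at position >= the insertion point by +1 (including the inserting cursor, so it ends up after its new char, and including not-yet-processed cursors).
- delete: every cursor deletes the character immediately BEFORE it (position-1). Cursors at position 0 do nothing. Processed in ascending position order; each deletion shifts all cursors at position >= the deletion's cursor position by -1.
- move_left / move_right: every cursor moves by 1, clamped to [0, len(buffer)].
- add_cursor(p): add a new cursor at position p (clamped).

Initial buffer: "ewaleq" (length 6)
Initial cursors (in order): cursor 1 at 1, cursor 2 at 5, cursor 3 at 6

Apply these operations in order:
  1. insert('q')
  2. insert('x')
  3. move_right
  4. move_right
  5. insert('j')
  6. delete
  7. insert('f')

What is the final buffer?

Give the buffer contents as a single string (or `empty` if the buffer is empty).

Answer: eqxwafleqxqqfxf

Derivation:
After op 1 (insert('q')): buffer="eqwaleqqq" (len 9), cursors c1@2 c2@7 c3@9, authorship .1....2.3
After op 2 (insert('x')): buffer="eqxwaleqxqqx" (len 12), cursors c1@3 c2@9 c3@12, authorship .11....22.33
After op 3 (move_right): buffer="eqxwaleqxqqx" (len 12), cursors c1@4 c2@10 c3@12, authorship .11....22.33
After op 4 (move_right): buffer="eqxwaleqxqqx" (len 12), cursors c1@5 c2@11 c3@12, authorship .11....22.33
After op 5 (insert('j')): buffer="eqxwajleqxqqjxj" (len 15), cursors c1@6 c2@13 c3@15, authorship .11..1..22.3233
After op 6 (delete): buffer="eqxwaleqxqqx" (len 12), cursors c1@5 c2@11 c3@12, authorship .11....22.33
After op 7 (insert('f')): buffer="eqxwafleqxqqfxf" (len 15), cursors c1@6 c2@13 c3@15, authorship .11..1..22.3233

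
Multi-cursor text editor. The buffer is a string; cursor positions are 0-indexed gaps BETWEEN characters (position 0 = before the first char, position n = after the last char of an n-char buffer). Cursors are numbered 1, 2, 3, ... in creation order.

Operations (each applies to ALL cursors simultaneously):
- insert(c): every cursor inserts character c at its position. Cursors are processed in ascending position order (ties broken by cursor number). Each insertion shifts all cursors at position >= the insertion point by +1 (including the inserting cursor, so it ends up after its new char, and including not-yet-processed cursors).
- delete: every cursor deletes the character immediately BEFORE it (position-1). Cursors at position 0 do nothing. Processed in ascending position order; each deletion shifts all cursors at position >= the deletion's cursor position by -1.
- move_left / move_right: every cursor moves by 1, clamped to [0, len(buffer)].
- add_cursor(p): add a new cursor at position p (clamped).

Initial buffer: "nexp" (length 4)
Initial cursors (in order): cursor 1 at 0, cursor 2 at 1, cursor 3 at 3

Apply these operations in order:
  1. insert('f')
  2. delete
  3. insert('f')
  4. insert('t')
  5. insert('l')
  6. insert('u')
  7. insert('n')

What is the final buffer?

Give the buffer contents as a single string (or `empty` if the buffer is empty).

Answer: ftlunnftlunexftlunp

Derivation:
After op 1 (insert('f')): buffer="fnfexfp" (len 7), cursors c1@1 c2@3 c3@6, authorship 1.2..3.
After op 2 (delete): buffer="nexp" (len 4), cursors c1@0 c2@1 c3@3, authorship ....
After op 3 (insert('f')): buffer="fnfexfp" (len 7), cursors c1@1 c2@3 c3@6, authorship 1.2..3.
After op 4 (insert('t')): buffer="ftnftexftp" (len 10), cursors c1@2 c2@5 c3@9, authorship 11.22..33.
After op 5 (insert('l')): buffer="ftlnftlexftlp" (len 13), cursors c1@3 c2@7 c3@12, authorship 111.222..333.
After op 6 (insert('u')): buffer="ftlunftluexftlup" (len 16), cursors c1@4 c2@9 c3@15, authorship 1111.2222..3333.
After op 7 (insert('n')): buffer="ftlunnftlunexftlunp" (len 19), cursors c1@5 c2@11 c3@18, authorship 11111.22222..33333.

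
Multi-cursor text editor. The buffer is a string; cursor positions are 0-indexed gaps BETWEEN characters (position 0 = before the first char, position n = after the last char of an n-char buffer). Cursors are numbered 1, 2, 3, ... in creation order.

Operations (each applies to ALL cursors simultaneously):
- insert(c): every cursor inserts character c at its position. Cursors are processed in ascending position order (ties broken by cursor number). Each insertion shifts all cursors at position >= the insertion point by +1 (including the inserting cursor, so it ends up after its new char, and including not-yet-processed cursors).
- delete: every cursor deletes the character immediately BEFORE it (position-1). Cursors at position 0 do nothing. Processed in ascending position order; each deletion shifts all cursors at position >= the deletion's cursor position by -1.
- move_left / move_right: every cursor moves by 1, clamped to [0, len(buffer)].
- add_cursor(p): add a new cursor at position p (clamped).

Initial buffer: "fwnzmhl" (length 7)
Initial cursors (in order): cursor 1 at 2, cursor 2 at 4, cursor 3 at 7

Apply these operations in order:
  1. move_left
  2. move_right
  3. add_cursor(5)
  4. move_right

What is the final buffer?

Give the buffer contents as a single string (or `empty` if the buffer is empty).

Answer: fwnzmhl

Derivation:
After op 1 (move_left): buffer="fwnzmhl" (len 7), cursors c1@1 c2@3 c3@6, authorship .......
After op 2 (move_right): buffer="fwnzmhl" (len 7), cursors c1@2 c2@4 c3@7, authorship .......
After op 3 (add_cursor(5)): buffer="fwnzmhl" (len 7), cursors c1@2 c2@4 c4@5 c3@7, authorship .......
After op 4 (move_right): buffer="fwnzmhl" (len 7), cursors c1@3 c2@5 c4@6 c3@7, authorship .......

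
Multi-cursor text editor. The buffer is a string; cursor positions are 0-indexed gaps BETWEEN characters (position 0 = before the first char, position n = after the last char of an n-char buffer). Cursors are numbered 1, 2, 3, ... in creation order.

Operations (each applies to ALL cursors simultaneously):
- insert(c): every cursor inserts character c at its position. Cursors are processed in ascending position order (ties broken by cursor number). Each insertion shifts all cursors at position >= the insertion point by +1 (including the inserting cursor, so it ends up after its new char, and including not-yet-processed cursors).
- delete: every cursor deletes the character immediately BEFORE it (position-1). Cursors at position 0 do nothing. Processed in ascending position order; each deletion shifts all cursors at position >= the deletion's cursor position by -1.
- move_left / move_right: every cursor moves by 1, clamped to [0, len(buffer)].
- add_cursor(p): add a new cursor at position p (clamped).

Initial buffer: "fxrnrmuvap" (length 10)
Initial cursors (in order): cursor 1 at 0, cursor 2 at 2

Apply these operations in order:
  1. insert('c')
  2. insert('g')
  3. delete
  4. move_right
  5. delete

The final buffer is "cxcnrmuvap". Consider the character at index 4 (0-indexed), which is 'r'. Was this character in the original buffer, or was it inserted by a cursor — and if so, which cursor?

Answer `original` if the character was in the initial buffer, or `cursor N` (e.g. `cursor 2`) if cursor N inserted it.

Answer: original

Derivation:
After op 1 (insert('c')): buffer="cfxcrnrmuvap" (len 12), cursors c1@1 c2@4, authorship 1..2........
After op 2 (insert('g')): buffer="cgfxcgrnrmuvap" (len 14), cursors c1@2 c2@6, authorship 11..22........
After op 3 (delete): buffer="cfxcrnrmuvap" (len 12), cursors c1@1 c2@4, authorship 1..2........
After op 4 (move_right): buffer="cfxcrnrmuvap" (len 12), cursors c1@2 c2@5, authorship 1..2........
After op 5 (delete): buffer="cxcnrmuvap" (len 10), cursors c1@1 c2@3, authorship 1.2.......
Authorship (.=original, N=cursor N): 1 . 2 . . . . . . .
Index 4: author = original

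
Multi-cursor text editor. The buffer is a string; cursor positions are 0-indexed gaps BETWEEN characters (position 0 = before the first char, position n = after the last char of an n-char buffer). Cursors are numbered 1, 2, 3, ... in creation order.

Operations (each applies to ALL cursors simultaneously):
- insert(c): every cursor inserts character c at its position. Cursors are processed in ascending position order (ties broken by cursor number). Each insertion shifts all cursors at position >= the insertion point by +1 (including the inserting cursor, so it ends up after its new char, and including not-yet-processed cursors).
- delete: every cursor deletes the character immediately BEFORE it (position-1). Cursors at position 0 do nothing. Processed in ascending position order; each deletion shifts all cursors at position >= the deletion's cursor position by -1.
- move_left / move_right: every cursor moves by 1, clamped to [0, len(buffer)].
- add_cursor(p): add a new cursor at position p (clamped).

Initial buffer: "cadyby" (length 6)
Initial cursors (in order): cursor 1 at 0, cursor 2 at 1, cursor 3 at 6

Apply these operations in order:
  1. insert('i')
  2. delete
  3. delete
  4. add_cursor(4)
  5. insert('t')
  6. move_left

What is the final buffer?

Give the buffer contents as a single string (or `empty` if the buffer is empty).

Answer: ttadybtt

Derivation:
After op 1 (insert('i')): buffer="iciadybyi" (len 9), cursors c1@1 c2@3 c3@9, authorship 1.2.....3
After op 2 (delete): buffer="cadyby" (len 6), cursors c1@0 c2@1 c3@6, authorship ......
After op 3 (delete): buffer="adyb" (len 4), cursors c1@0 c2@0 c3@4, authorship ....
After op 4 (add_cursor(4)): buffer="adyb" (len 4), cursors c1@0 c2@0 c3@4 c4@4, authorship ....
After op 5 (insert('t')): buffer="ttadybtt" (len 8), cursors c1@2 c2@2 c3@8 c4@8, authorship 12....34
After op 6 (move_left): buffer="ttadybtt" (len 8), cursors c1@1 c2@1 c3@7 c4@7, authorship 12....34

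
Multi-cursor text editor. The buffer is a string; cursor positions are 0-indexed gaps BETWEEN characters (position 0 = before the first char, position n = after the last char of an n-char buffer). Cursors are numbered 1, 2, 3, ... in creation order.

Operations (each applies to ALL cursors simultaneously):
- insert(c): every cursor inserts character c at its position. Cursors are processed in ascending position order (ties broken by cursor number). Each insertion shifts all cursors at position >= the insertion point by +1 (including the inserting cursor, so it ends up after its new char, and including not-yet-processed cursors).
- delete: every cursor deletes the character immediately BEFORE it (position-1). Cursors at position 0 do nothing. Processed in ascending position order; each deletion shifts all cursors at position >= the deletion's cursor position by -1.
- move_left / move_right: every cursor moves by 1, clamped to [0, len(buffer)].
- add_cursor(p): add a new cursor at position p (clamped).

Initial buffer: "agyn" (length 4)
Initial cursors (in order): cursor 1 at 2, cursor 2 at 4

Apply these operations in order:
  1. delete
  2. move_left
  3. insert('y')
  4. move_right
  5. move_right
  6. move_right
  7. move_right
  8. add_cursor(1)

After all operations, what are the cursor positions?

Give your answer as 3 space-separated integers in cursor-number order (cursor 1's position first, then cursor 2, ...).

After op 1 (delete): buffer="ay" (len 2), cursors c1@1 c2@2, authorship ..
After op 2 (move_left): buffer="ay" (len 2), cursors c1@0 c2@1, authorship ..
After op 3 (insert('y')): buffer="yayy" (len 4), cursors c1@1 c2@3, authorship 1.2.
After op 4 (move_right): buffer="yayy" (len 4), cursors c1@2 c2@4, authorship 1.2.
After op 5 (move_right): buffer="yayy" (len 4), cursors c1@3 c2@4, authorship 1.2.
After op 6 (move_right): buffer="yayy" (len 4), cursors c1@4 c2@4, authorship 1.2.
After op 7 (move_right): buffer="yayy" (len 4), cursors c1@4 c2@4, authorship 1.2.
After op 8 (add_cursor(1)): buffer="yayy" (len 4), cursors c3@1 c1@4 c2@4, authorship 1.2.

Answer: 4 4 1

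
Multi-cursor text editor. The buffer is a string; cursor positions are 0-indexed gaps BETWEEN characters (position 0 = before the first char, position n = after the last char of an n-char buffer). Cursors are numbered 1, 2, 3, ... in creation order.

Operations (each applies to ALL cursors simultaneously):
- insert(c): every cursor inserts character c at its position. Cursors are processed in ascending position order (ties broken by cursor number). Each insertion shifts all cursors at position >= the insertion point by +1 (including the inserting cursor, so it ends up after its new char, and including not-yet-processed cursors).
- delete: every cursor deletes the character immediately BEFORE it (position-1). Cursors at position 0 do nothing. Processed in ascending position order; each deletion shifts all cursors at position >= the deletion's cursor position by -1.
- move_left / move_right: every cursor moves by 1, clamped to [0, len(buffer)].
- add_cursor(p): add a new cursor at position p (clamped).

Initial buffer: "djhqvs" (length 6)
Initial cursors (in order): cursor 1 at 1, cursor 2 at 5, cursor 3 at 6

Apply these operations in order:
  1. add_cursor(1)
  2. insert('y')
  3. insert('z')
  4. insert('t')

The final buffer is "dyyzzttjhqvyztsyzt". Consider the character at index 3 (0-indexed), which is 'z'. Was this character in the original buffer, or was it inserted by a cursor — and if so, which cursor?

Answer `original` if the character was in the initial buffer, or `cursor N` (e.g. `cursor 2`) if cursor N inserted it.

Answer: cursor 1

Derivation:
After op 1 (add_cursor(1)): buffer="djhqvs" (len 6), cursors c1@1 c4@1 c2@5 c3@6, authorship ......
After op 2 (insert('y')): buffer="dyyjhqvysy" (len 10), cursors c1@3 c4@3 c2@8 c3@10, authorship .14....2.3
After op 3 (insert('z')): buffer="dyyzzjhqvyzsyz" (len 14), cursors c1@5 c4@5 c2@11 c3@14, authorship .1414....22.33
After op 4 (insert('t')): buffer="dyyzzttjhqvyztsyzt" (len 18), cursors c1@7 c4@7 c2@14 c3@18, authorship .141414....222.333
Authorship (.=original, N=cursor N): . 1 4 1 4 1 4 . . . . 2 2 2 . 3 3 3
Index 3: author = 1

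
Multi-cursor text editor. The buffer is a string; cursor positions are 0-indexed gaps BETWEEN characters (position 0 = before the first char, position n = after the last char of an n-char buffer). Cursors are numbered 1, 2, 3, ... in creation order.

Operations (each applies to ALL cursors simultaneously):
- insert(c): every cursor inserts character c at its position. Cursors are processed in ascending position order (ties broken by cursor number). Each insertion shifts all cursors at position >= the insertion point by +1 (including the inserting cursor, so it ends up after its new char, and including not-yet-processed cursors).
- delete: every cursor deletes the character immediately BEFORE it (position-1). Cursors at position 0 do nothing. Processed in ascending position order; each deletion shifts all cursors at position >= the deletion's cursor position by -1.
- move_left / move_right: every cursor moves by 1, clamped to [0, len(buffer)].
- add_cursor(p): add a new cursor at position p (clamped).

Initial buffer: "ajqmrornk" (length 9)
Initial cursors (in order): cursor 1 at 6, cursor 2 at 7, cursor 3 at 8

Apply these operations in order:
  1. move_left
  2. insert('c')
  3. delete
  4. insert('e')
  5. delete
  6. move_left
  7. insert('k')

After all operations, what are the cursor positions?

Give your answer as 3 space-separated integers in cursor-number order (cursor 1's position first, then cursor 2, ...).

Answer: 5 7 9

Derivation:
After op 1 (move_left): buffer="ajqmrornk" (len 9), cursors c1@5 c2@6 c3@7, authorship .........
After op 2 (insert('c')): buffer="ajqmrcocrcnk" (len 12), cursors c1@6 c2@8 c3@10, authorship .....1.2.3..
After op 3 (delete): buffer="ajqmrornk" (len 9), cursors c1@5 c2@6 c3@7, authorship .........
After op 4 (insert('e')): buffer="ajqmreoerenk" (len 12), cursors c1@6 c2@8 c3@10, authorship .....1.2.3..
After op 5 (delete): buffer="ajqmrornk" (len 9), cursors c1@5 c2@6 c3@7, authorship .........
After op 6 (move_left): buffer="ajqmrornk" (len 9), cursors c1@4 c2@5 c3@6, authorship .........
After op 7 (insert('k')): buffer="ajqmkrkokrnk" (len 12), cursors c1@5 c2@7 c3@9, authorship ....1.2.3...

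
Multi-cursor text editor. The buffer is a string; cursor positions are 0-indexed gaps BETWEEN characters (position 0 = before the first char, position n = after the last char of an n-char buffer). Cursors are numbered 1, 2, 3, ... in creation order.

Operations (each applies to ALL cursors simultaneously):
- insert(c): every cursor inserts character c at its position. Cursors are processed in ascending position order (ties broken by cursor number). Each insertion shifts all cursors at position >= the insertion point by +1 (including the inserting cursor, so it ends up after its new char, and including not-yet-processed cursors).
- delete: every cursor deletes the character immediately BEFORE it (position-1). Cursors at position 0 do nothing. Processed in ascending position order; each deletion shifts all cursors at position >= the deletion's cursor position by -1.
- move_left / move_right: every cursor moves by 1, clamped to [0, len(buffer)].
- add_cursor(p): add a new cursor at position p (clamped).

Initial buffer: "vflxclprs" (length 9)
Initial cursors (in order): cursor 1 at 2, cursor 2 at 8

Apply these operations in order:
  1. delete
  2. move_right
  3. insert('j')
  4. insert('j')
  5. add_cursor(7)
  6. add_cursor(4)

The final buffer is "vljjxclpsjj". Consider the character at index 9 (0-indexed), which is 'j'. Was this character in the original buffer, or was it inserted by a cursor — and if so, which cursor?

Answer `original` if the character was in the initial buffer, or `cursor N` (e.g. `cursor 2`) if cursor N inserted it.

After op 1 (delete): buffer="vlxclps" (len 7), cursors c1@1 c2@6, authorship .......
After op 2 (move_right): buffer="vlxclps" (len 7), cursors c1@2 c2@7, authorship .......
After op 3 (insert('j')): buffer="vljxclpsj" (len 9), cursors c1@3 c2@9, authorship ..1.....2
After op 4 (insert('j')): buffer="vljjxclpsjj" (len 11), cursors c1@4 c2@11, authorship ..11.....22
After op 5 (add_cursor(7)): buffer="vljjxclpsjj" (len 11), cursors c1@4 c3@7 c2@11, authorship ..11.....22
After op 6 (add_cursor(4)): buffer="vljjxclpsjj" (len 11), cursors c1@4 c4@4 c3@7 c2@11, authorship ..11.....22
Authorship (.=original, N=cursor N): . . 1 1 . . . . . 2 2
Index 9: author = 2

Answer: cursor 2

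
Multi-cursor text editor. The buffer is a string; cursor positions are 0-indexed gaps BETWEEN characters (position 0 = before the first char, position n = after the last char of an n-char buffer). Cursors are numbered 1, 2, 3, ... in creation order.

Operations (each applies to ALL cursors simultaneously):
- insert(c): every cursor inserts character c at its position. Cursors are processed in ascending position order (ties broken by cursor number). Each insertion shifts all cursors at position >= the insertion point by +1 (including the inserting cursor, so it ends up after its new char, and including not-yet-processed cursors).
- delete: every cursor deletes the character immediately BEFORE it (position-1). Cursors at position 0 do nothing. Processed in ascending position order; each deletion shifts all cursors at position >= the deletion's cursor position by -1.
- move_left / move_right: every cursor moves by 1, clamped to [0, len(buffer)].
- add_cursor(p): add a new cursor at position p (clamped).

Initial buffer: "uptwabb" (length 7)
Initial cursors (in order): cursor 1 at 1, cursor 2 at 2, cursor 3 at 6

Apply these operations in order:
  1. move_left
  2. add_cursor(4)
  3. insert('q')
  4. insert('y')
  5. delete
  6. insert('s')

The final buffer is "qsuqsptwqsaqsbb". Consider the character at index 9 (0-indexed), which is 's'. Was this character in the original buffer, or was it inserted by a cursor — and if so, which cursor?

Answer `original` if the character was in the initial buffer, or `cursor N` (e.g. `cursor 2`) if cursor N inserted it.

Answer: cursor 4

Derivation:
After op 1 (move_left): buffer="uptwabb" (len 7), cursors c1@0 c2@1 c3@5, authorship .......
After op 2 (add_cursor(4)): buffer="uptwabb" (len 7), cursors c1@0 c2@1 c4@4 c3@5, authorship .......
After op 3 (insert('q')): buffer="quqptwqaqbb" (len 11), cursors c1@1 c2@3 c4@7 c3@9, authorship 1.2...4.3..
After op 4 (insert('y')): buffer="qyuqyptwqyaqybb" (len 15), cursors c1@2 c2@5 c4@10 c3@13, authorship 11.22...44.33..
After op 5 (delete): buffer="quqptwqaqbb" (len 11), cursors c1@1 c2@3 c4@7 c3@9, authorship 1.2...4.3..
After op 6 (insert('s')): buffer="qsuqsptwqsaqsbb" (len 15), cursors c1@2 c2@5 c4@10 c3@13, authorship 11.22...44.33..
Authorship (.=original, N=cursor N): 1 1 . 2 2 . . . 4 4 . 3 3 . .
Index 9: author = 4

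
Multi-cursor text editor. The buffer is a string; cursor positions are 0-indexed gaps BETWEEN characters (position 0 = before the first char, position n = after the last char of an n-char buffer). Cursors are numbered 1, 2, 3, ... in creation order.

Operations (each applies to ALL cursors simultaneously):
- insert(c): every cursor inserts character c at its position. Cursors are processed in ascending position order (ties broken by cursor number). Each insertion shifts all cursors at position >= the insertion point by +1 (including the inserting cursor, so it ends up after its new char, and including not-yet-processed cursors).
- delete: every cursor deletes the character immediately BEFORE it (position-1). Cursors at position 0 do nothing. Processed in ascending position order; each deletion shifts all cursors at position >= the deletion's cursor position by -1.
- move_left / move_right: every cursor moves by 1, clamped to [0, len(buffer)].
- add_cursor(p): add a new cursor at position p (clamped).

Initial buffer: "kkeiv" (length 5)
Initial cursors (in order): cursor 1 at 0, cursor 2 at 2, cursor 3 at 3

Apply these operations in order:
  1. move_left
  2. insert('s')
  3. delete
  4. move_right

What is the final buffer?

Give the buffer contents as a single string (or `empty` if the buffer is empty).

Answer: kkeiv

Derivation:
After op 1 (move_left): buffer="kkeiv" (len 5), cursors c1@0 c2@1 c3@2, authorship .....
After op 2 (insert('s')): buffer="skskseiv" (len 8), cursors c1@1 c2@3 c3@5, authorship 1.2.3...
After op 3 (delete): buffer="kkeiv" (len 5), cursors c1@0 c2@1 c3@2, authorship .....
After op 4 (move_right): buffer="kkeiv" (len 5), cursors c1@1 c2@2 c3@3, authorship .....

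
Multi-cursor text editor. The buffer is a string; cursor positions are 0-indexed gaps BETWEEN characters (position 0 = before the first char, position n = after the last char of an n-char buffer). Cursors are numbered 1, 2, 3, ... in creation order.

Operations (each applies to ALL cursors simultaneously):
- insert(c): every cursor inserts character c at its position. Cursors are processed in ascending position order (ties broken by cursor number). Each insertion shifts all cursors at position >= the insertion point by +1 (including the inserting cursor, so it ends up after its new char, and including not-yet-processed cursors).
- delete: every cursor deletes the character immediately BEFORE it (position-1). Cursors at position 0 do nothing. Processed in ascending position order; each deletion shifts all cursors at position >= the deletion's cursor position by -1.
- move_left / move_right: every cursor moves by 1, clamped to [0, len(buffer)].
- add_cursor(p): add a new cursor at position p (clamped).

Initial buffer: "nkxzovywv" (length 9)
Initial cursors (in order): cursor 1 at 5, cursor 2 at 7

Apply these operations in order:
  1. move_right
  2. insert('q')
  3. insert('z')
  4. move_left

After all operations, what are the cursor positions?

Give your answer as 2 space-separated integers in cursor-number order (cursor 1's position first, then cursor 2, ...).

After op 1 (move_right): buffer="nkxzovywv" (len 9), cursors c1@6 c2@8, authorship .........
After op 2 (insert('q')): buffer="nkxzovqywqv" (len 11), cursors c1@7 c2@10, authorship ......1..2.
After op 3 (insert('z')): buffer="nkxzovqzywqzv" (len 13), cursors c1@8 c2@12, authorship ......11..22.
After op 4 (move_left): buffer="nkxzovqzywqzv" (len 13), cursors c1@7 c2@11, authorship ......11..22.

Answer: 7 11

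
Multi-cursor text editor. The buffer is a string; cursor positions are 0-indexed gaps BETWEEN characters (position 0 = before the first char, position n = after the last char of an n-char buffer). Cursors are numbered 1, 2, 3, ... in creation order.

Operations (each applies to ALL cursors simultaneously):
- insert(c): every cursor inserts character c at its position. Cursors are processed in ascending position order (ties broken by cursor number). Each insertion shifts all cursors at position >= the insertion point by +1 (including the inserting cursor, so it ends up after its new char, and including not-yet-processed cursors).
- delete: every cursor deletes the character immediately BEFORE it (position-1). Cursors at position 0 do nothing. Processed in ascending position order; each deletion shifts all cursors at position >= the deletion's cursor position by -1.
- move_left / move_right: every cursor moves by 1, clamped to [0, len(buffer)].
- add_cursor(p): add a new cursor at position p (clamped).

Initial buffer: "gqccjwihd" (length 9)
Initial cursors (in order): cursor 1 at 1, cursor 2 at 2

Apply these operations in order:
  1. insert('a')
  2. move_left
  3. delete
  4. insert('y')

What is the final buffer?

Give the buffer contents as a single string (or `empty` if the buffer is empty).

After op 1 (insert('a')): buffer="gaqaccjwihd" (len 11), cursors c1@2 c2@4, authorship .1.2.......
After op 2 (move_left): buffer="gaqaccjwihd" (len 11), cursors c1@1 c2@3, authorship .1.2.......
After op 3 (delete): buffer="aaccjwihd" (len 9), cursors c1@0 c2@1, authorship 12.......
After op 4 (insert('y')): buffer="yayaccjwihd" (len 11), cursors c1@1 c2@3, authorship 1122.......

Answer: yayaccjwihd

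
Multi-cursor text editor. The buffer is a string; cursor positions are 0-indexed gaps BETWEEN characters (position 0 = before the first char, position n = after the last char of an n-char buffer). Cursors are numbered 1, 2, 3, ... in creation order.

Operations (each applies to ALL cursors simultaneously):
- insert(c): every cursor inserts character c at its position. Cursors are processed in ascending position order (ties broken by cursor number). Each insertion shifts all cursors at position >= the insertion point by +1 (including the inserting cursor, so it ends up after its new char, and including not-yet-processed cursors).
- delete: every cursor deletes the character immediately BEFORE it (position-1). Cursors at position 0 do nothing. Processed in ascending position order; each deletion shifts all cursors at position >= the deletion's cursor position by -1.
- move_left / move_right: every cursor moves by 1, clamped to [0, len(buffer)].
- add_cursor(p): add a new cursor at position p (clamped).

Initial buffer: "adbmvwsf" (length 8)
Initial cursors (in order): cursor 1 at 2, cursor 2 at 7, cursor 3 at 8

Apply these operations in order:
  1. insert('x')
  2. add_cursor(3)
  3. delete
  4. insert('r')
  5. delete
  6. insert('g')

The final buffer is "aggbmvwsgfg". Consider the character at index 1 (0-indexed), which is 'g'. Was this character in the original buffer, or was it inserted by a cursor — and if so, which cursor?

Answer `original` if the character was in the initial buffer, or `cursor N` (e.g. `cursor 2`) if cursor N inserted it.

After op 1 (insert('x')): buffer="adxbmvwsxfx" (len 11), cursors c1@3 c2@9 c3@11, authorship ..1.....2.3
After op 2 (add_cursor(3)): buffer="adxbmvwsxfx" (len 11), cursors c1@3 c4@3 c2@9 c3@11, authorship ..1.....2.3
After op 3 (delete): buffer="abmvwsf" (len 7), cursors c1@1 c4@1 c2@6 c3@7, authorship .......
After op 4 (insert('r')): buffer="arrbmvwsrfr" (len 11), cursors c1@3 c4@3 c2@9 c3@11, authorship .14.....2.3
After op 5 (delete): buffer="abmvwsf" (len 7), cursors c1@1 c4@1 c2@6 c3@7, authorship .......
After op 6 (insert('g')): buffer="aggbmvwsgfg" (len 11), cursors c1@3 c4@3 c2@9 c3@11, authorship .14.....2.3
Authorship (.=original, N=cursor N): . 1 4 . . . . . 2 . 3
Index 1: author = 1

Answer: cursor 1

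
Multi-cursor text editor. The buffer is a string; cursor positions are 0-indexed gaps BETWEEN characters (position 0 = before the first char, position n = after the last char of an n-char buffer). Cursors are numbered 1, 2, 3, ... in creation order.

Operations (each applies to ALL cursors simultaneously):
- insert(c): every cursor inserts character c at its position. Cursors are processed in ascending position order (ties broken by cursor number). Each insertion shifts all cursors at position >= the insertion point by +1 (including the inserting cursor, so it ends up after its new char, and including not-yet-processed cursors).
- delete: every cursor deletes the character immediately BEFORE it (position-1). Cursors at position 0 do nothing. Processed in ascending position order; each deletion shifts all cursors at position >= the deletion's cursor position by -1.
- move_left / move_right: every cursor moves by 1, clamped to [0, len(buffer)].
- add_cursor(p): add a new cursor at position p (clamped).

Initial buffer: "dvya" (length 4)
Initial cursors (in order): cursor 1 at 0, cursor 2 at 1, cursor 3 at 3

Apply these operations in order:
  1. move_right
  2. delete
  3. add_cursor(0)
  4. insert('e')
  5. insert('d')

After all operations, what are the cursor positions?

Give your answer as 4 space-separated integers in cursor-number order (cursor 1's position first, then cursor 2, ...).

Answer: 6 6 9 6

Derivation:
After op 1 (move_right): buffer="dvya" (len 4), cursors c1@1 c2@2 c3@4, authorship ....
After op 2 (delete): buffer="y" (len 1), cursors c1@0 c2@0 c3@1, authorship .
After op 3 (add_cursor(0)): buffer="y" (len 1), cursors c1@0 c2@0 c4@0 c3@1, authorship .
After op 4 (insert('e')): buffer="eeeye" (len 5), cursors c1@3 c2@3 c4@3 c3@5, authorship 124.3
After op 5 (insert('d')): buffer="eeedddyed" (len 9), cursors c1@6 c2@6 c4@6 c3@9, authorship 124124.33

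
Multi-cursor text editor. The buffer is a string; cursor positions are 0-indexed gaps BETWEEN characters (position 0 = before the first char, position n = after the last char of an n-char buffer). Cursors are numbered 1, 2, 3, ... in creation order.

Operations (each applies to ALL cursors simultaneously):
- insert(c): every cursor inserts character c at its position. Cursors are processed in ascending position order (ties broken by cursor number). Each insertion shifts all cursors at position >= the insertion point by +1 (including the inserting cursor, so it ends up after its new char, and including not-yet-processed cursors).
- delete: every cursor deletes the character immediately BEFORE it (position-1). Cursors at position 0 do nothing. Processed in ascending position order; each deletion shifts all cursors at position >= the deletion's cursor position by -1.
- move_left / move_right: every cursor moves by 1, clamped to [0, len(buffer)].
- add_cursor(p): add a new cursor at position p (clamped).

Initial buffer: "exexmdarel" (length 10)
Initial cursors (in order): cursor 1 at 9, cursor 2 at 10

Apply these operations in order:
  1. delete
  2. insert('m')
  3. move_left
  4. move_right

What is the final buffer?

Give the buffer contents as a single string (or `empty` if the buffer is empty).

Answer: exexmdarmm

Derivation:
After op 1 (delete): buffer="exexmdar" (len 8), cursors c1@8 c2@8, authorship ........
After op 2 (insert('m')): buffer="exexmdarmm" (len 10), cursors c1@10 c2@10, authorship ........12
After op 3 (move_left): buffer="exexmdarmm" (len 10), cursors c1@9 c2@9, authorship ........12
After op 4 (move_right): buffer="exexmdarmm" (len 10), cursors c1@10 c2@10, authorship ........12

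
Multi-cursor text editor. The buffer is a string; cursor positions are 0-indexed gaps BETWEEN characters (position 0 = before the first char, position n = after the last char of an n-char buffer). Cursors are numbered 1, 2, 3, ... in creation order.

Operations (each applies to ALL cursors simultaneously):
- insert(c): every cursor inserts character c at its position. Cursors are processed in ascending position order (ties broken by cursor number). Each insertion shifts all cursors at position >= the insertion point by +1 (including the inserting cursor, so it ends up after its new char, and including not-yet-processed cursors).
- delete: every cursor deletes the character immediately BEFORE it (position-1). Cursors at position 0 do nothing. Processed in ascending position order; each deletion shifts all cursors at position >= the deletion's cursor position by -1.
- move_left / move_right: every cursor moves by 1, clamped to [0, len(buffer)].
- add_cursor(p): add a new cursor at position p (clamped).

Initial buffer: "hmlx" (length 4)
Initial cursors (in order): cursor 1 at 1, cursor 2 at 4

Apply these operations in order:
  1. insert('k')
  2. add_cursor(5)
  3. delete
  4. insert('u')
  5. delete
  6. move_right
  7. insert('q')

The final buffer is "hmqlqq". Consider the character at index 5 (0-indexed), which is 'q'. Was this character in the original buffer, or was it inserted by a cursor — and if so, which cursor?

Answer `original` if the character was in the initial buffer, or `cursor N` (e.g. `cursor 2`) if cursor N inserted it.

Answer: cursor 3

Derivation:
After op 1 (insert('k')): buffer="hkmlxk" (len 6), cursors c1@2 c2@6, authorship .1...2
After op 2 (add_cursor(5)): buffer="hkmlxk" (len 6), cursors c1@2 c3@5 c2@6, authorship .1...2
After op 3 (delete): buffer="hml" (len 3), cursors c1@1 c2@3 c3@3, authorship ...
After op 4 (insert('u')): buffer="humluu" (len 6), cursors c1@2 c2@6 c3@6, authorship .1..23
After op 5 (delete): buffer="hml" (len 3), cursors c1@1 c2@3 c3@3, authorship ...
After op 6 (move_right): buffer="hml" (len 3), cursors c1@2 c2@3 c3@3, authorship ...
After op 7 (insert('q')): buffer="hmqlqq" (len 6), cursors c1@3 c2@6 c3@6, authorship ..1.23
Authorship (.=original, N=cursor N): . . 1 . 2 3
Index 5: author = 3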